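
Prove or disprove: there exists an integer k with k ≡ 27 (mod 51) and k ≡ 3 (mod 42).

k = 129

Here gcd(51, 42) = 3, and both 27 and 3 leave remainder 0 mod 3, so the system is consistent.
List candidates k ≡ 27 (mod 51): 27, 78, 129. Modulo 42 these are 27, 36, 3; 129 gives 3 as required.
Indeed 129 ≡ 27 (mod 51) and 129 ≡ 3 (mod 42).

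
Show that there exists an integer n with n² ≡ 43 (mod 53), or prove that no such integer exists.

n = 19

n = 19 works: 19² = 361, and 361 − 43 = 318 = 6·53.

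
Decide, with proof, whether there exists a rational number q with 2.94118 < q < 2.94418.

Scale by 35: the interval becomes (102.94130, 103.04630), which contains the integer 103.
Dividing back, 2.94118 < 103/35 < 2.94418, and 103/35 is rational.

q = 103/35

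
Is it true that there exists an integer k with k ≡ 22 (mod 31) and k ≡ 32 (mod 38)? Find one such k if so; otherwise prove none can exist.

gcd(31, 38) = 1, so the Chinese Remainder Theorem guarantees exactly one residue class mod 1178 satisfying both.
Any solution of the first congruence is k = 22 + 31t; substituting into the second, 31t ≡ 32 − 22 ≡ 10 (mod 38).
To invert 31 modulo 38: 38 = 1·31 + 7, 31 = 4·7 + 3, 7 = 2·3 + 1, 3 = 3·1 + 0, and unwinding, 1 = 7 − 2·3 = 7 − 2·(31 − 4·7) = −2·31 + 9·7 = −2·31 + 9·(38 − 1·31) = 9·38 − 11·31. Thus 31⁻¹ ≡ -11 ≡ 27 (mod 38).
Multiplying by 27: t ≡ 27·10 = 270 ≡ 4 (mod 38).
Taking t = 4 gives k = 22 + 31·4 = 146.
Verify: 146 = 4·31 + 22 and 146 = 3·38 + 32. ✓

k = 146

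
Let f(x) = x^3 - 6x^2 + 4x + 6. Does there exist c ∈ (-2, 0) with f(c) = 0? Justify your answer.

f(-2) = -34 and f(0) = 6, which have opposite signs.
f is continuous everywhere (it is a polynomial), in particular on [-2, 0].
By the Intermediate Value Theorem, f takes the value 0 somewhere in the open interval.

Yes, f has a root in the interval.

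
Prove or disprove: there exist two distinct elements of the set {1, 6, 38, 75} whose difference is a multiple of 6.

No, no such pair exists.

Two integers differ by a multiple of 6 exactly when they have the same residue mod 6. The residues are 1↦1, 6↦0, 38↦2, 75↦3.
No residue repeats among the 4 elements, so no pair has difference ≡ 0 (mod 6).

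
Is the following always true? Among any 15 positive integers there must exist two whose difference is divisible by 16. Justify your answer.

Try 15 consecutive integers, 27, 28, …, 41. Their remainders mod 16 are 11, 12, 13, 14, 15, 0, 1, 2, 3, 4, 5, 6, 7, 8, 9 — pairwise different, as any 15 ≤ 16 consecutive integers have distinct residues.
Any two of them differ by at most 14 < 16 and by at least 1, so no difference is a multiple of 16.

No; for instance {27, 28, 29, 30, 31, 32, 33, 34, 35, 36, 37, 38, 39, 40, 41} is a counterexample.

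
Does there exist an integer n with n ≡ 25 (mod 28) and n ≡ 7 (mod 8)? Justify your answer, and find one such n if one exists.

gcd(28, 8) = 4. If n ≡ 25 (mod 28) and n ≡ 7 (mod 8), then n ≡ 25 (mod 4) and n ≡ 7 (mod 4).
However 25 ≡ 1 and 7 ≡ 3 (mod 4), and 1 ≠ 3.
Therefore no such n exists.

There is no such integer.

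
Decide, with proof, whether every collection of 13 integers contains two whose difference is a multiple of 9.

True.

Partition the integers by their residue mod 9; there are 9 classes.
Placing 13 integers into 9 classes, some class receives at least two — say a and b.
Then a ≡ b (mod 9), i.e. 9 ∣ (a − b).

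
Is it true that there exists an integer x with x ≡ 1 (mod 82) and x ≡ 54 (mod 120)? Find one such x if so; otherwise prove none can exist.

There is no such integer.

Reduce both congruences modulo 2, which divides 82 and 120: they say x ≡ 1 (mod 2) and x ≡ 54 (mod 2).
These are incompatible: 1 − 54 = -53 is not divisible by 2.
Hence the system has no solution.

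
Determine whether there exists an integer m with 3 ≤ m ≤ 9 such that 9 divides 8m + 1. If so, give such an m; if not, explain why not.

At m = 3, 8·3 + 1 = 25 ≡ 7 (mod 9), and each step in m adds 8, giving residues 7, 6, 5, 4, 3, 2, 1 for m = 3, 4, …, 9.
Since 0 is absent from this list, 9 ∤ 8m + 1 for every m with 3 ≤ m ≤ 9.

No such integer m in that range exists.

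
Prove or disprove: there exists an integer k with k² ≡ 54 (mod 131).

131 is prime, so by Euler's criterion 54 is a square mod 131 iff 54^((131−1)/2) = 54^65 ≡ 1 (mod 131).
Squaring successively (mod 131): 54^2 = 2916 ≡ 34; 54^4 ≡ 34² = 1156 ≡ 108; 54^8 ≡ 108² = 11664 ≡ 5; 54^16 ≡ 5² = 25 ≡ 25; 54^32 ≡ 25² = 625 ≡ 101; 54^64 ≡ 101² = 10201 ≡ 114.
Since 65 = 64 + 1, 54^65 ≡ 114 · 54; multiplying out mod 131: 114·54 = 6156 ≡ 130. Thus 54^65 ≡ 130 ≡ −1 (mod 131).
The value −1 means 54 is a non-residue modulo 131, so k² ≡ 54 (mod 131) is impossible.

There is no such integer.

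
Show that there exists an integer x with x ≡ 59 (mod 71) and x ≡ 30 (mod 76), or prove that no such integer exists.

Since 71 and 76 share no common factor, CRT says the pair of congruences has a solution (unique mod 5396).
Any solution of the first congruence is x = 59 + 71t; substituting into the second, 71t ≡ 30 − 59 ≡ 47 (mod 76).
Note 71·15 = 1065 ≡ 1 (mod 76) (as 1065 − 1 = 14·76), so 71⁻¹ ≡ 15.
Therefore t ≡ 15·47 = 705 ≡ 21 (mod 76).
Taking t = 21 gives x = 59 + 71·21 = 1550.
Check: 1550 mod 71 = 59, 1550 mod 76 = 30. ✓

x = 1550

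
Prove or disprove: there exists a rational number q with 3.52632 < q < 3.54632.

Multiplying by 11: 11·3.52632 = 38.78952 and 11·3.54632 = 39.00952, so the integer 39 lies strictly between them.
Hence 39/11 is a rational number with 3.52632 < 39/11 < 3.54632.

q = 39/11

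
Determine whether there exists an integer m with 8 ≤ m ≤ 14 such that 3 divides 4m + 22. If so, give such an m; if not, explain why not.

m = 8 works, since 4·8 + 22 = 54 = 18·3.

m = 8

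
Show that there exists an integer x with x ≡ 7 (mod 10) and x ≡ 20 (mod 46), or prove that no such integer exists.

No, no such integer exists.

Reduce both congruences modulo 2, which divides 10 and 46: they say x ≡ 7 (mod 2) and x ≡ 20 (mod 2).
These are incompatible: 7 − 20 = -13 is not divisible by 2.
So no integer satisfies both congruences.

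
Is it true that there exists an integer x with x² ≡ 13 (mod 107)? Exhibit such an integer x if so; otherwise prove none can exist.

x = 86

Take x = 86. Then 86² = 7396 = 69·107 + 13, so 86² ≡ 13 (mod 107).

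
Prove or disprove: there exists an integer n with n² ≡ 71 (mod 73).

n = 12

Take n = 12. Then 12² = 144 = 1·73 + 71, so 12² ≡ 71 (mod 73).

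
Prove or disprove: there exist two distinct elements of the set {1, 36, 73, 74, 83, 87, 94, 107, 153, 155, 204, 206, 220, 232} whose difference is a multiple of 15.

Reduce each element modulo 15: 1↦1, 36↦6, 73↦13, 74↦14, 83↦8, 87↦12, 94↦4, 107↦2, 153↦3, 155↦5, 204↦9, 206↦11, 220↦10, 232↦7.
No residue repeats among the 14 elements, so no pair has difference ≡ 0 (mod 15).

No, no such pair exists.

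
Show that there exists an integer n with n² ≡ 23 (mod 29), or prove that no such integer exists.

Take n = 20. Then 20² = 400 = 13·29 + 23, so 20² ≡ 23 (mod 29).

n = 20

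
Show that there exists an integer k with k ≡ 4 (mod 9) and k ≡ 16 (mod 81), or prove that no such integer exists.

No, no such integer exists.

gcd(9, 81) = 9. If k ≡ 4 (mod 9) and k ≡ 16 (mod 81), then k ≡ 4 (mod 9) and k ≡ 16 (mod 9).
But 4 mod 9 = 4 while 16 mod 9 = 7, a contradiction.
Therefore no such k exists.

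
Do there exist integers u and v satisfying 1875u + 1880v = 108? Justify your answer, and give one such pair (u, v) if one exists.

No such integers exist.

Both 1875 and 1880 are divisible by gcd(1875, 1880) = 5, hence so is any combination 1875u + 1880v.
But 108 = 5·21 + 3, so 5 ∤ 108.
Therefore 1875u + 1880v = 108 has no solution in integers.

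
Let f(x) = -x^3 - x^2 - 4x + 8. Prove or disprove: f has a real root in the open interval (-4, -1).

f(-4) = 72 and f(-1) = 12, both positive.
f'(x) = -3x^2 - 2x - 4 has discriminant (-2)² − 4·(-3)·(-4) = -44 < 0, so f' has no real roots and is negative for every real x.
So f is strictly decreasing; between -4 and -1 its values lie between f(-4) = 72 and f(-1) = 12, all positive. Therefore f has no root in (-4, -1).

No such root exists.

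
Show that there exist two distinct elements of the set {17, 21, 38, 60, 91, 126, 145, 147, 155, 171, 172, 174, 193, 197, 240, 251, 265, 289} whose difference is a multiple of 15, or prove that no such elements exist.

17 and 197 are such a pair.

Both 17 and 197 leave remainder 2 on division by 15; their difference 180 = 12·15 is a multiple of 15.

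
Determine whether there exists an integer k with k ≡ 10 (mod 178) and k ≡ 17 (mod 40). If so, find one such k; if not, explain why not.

There is no such integer.

Both moduli are multiples of 2 = gcd(178, 40), so any solution would satisfy k ≡ 10 and k ≡ 17 modulo 2 simultaneously.
These are incompatible: 10 − 17 = -7 is not divisible by 2.
Hence the system has no solution.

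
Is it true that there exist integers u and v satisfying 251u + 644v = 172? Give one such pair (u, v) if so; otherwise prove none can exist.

251 and 644 are coprime, so 251u + 644v ranges over all of ℤ.
Dividing repeatedly: 644 = 2·251 + 142, 251 = 1·142 + 109, 142 = 1·109 + 33, 109 = 3·33 + 10, 33 = 3·10 + 3, 10 = 3·3 + 1, 3 = 3·1 + 0.
Back-substituting, 1 = 10 − 3·3 = 10 − 3·(33 − 3·10) = −3·33 + 10·10 = −3·33 + 10·(109 − 3·33) = 10·109 − 33·33 = 10·109 − 33·(142 − 1·109) = −33·142 + 43·109 = −33·142 + 43·(251 − 1·142) = 43·251 − 76·142 = 43·251 − 76·(644 − 2·251) = −76·644 + 195·251; that is, 251·195 + 644·(-76) = 1.
Times 172: 251·33540 + 644·(-13072) = 172, so (33540, -13072) solves it.
Subtracting 52·644 from u and adding 52·251 to v gives the tidier solution (52, -20).
Indeed 251·52 + 644·(-20) = 13052 − 12880 = 172.

u = 52, v = -20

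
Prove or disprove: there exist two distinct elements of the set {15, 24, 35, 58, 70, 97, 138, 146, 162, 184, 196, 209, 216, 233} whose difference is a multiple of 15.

Reduce each element modulo 15: 15↦0, 24↦9, 35↦5, 58↦13, 70↦10, 97↦7, 138↦3, 146↦11, 162↦12, 184↦4, 196↦1, 209↦14, 216↦6, 233↦8.
All 14 residues are distinct, so no two elements differ by a multiple of 15.

No, no such pair exists.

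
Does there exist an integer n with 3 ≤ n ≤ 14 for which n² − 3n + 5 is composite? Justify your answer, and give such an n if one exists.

At n = 14: 14² − 3·14 + 5 = 159 = 3·53, which is composite.

n = 14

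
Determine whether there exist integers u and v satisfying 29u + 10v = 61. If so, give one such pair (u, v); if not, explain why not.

29 and 10 are coprime, so 29u + 10v ranges over all of ℤ.
Dividing repeatedly: 29 = 2·10 + 9, 10 = 1·9 + 1, 9 = 9·1 + 0.
Working back up the chain: 1 = 10 − 1·9 = 10 − (29 − 2·10) = −29 + 3·10. So 29·(-1) + 10·3 = 1.
Multiplying through by 61: u = (-1)·61 = -61, v = 3·61 = 183 is a solution.
The general solution is u = -61 + 10k, v = 183 − 29k; taking k = 7 gives the smaller pair u = 9, v = -20.
Indeed 29·9 + 10·(-20) = 261 − 200 = 61.

u = 9, v = -20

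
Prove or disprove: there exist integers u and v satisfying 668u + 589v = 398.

668 and 589 are coprime, so 668u + 589v ranges over all of ℤ.
Euclidean algorithm: 668 = 1·589 + 79, 589 = 7·79 + 36, 79 = 2·36 + 7, 36 = 5·7 + 1, 7 = 7·1 + 0.
Working back up the chain: 1 = 36 − 5·7 = 36 − 5·(79 − 2·36) = −5·79 + 11·36 = −5·79 + 11·(589 − 7·79) = 11·589 − 82·79 = 11·589 − 82·(668 − 1·589) = −82·668 + 93·589. So 668·(-82) + 589·93 = 1.
Multiplying through by 398: u = (-82)·398 = -32636, v = 93·398 = 37014 is a solution.
Adding 56·589 to u and subtracting 56·668 from v gives the tidier solution (348, -394).
Indeed 668·348 + 589·(-394) = 232464 − 232066 = 398.

u = 348, v = -394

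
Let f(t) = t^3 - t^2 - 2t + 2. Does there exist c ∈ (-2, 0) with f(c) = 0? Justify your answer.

f(-2) = -6 and f(0) = 2, which have opposite signs.
As a polynomial, f is continuous on every closed interval.
By the Intermediate Value Theorem f must vanish at some point of (-2, 0).

Yes, f has a root in the interval.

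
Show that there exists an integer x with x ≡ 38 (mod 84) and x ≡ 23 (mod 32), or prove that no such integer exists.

Both moduli are multiples of 4 = gcd(84, 32), so any solution would satisfy x ≡ 38 and x ≡ 23 modulo 4 simultaneously.
However 38 ≡ 2 and 23 ≡ 3 (mod 4), and 2 ≠ 3.
So no integer satisfies both congruences.

There is no such integer.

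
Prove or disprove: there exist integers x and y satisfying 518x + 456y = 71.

Any value of 518x + 456y is a multiple of gcd(518, 456) = 2.
But 71 is not a multiple of 2 (it leaves remainder 1).
So the equation is unsolvable over ℤ.

No, no such integers exist.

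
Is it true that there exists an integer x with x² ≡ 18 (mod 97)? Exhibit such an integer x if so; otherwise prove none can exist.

x = 55 works: 55² = 3025, and 3025 − 18 = 3007 = 31·97.

x = 55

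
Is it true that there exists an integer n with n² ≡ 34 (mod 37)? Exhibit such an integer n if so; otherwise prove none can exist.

n = 16 works: 16² = 256, and 256 − 34 = 222 = 6·37.

n = 16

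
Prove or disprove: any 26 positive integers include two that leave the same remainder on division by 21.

Yes, this is always true.

There are exactly 21 possible remainders on division by 21.
Since 26 > 21, two of the 26 integers must share a residue class by the pigeonhole principle; call them a and b.
So a and b have equal remainders mod 21, which is exactly what was to be shown.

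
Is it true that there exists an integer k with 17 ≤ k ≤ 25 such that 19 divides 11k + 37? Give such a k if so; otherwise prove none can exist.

There is no such integer k in that range.

The values of 11k + 37 for k = 17, 18, …, 25 are 224, 235, 246, 257, 268, 279, 290, 301, 312; reduced mod 19 these are 15, 7, 18, 10, 2, 13, 5, 16, 8.
The residue 0 does not occur, so no k in [17, 25] makes 11k + 37 a multiple of 19.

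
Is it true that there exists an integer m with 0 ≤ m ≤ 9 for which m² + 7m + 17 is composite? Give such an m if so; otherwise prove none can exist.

m = 2

At m = 2: 2² + 7·2 + 17 = 35 = 5·7, which is composite.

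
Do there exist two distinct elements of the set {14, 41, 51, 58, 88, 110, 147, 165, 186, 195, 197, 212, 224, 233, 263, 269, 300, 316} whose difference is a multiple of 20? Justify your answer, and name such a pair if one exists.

Reduce each element modulo 20: 14↦14, 41↦1, 51↦11, 58↦18, 88↦8, 110↦10, 147↦7, 165↦5, 186↦6, 195↦15, 197↦17, 212↦12, 224↦4, 233↦13, 263↦3, 269↦9, 300↦0, 316↦16.
All 18 residues are distinct, so no two elements differ by a multiple of 20.

No, no such pair exists.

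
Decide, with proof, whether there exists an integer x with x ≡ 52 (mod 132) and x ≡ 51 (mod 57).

Reduce both congruences modulo 3, which divides 132 and 57: they say x ≡ 52 (mod 3) and x ≡ 51 (mod 3).
These are incompatible: 52 − 51 = 1 is not divisible by 3.
So no integer satisfies both congruences.

There is no such integer.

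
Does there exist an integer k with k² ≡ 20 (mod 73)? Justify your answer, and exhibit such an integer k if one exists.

Apply Euler's criterion with the prime 73: 20 is a quadratic residue iff 20^36 ≡ 1 (mod 73), and a non-residue iff it is ≡ −1.
Repeated squaring mod 73: 20^2 = 400 ≡ 35; 20^4 ≡ 35² = 1225 ≡ 57; 20^8 ≡ 57² = 3249 ≡ 37; 20^16 ≡ 37² = 1369 ≡ 55; 20^32 ≡ 55² = 3025 ≡ 32.
Since 36 = 32 + 4, 20^36 ≡ 32 · 57; multiplying out mod 73: 32·57 = 1824 ≡ 72. Thus 20^36 ≡ 72 ≡ −1 (mod 73).
The value −1 means 20 is a non-residue modulo 73, so k² ≡ 20 (mod 73) is impossible.

No such integer exists.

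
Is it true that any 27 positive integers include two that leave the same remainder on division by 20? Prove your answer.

Yes.

Partition the integers by their residue mod 20; there are 20 classes.
Placing 27 integers into 20 classes, some class receives at least two — say a and b.
That is, a and b leave the same remainder on division by 20, as claimed.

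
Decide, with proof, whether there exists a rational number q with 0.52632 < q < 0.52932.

q = 19/36

Multiplying by 36: 36·0.52632 = 18.94752 and 36·0.52932 = 19.05552, so the integer 19 lies strictly between them.
Hence 19/36 is a rational number with 0.52632 < 19/36 < 0.52932.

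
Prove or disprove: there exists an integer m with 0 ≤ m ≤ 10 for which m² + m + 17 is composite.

The values for m = 0, 1, …, 10 are 17, 19, 23, 29, 37, 47, 59, 73, 89, 107, 127, and each of these is prime.
So no value in the range makes the expression composite.

No, no such integer m in that range exists.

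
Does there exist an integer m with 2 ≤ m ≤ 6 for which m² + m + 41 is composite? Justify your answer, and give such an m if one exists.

No, no such integer m in that range exists.

The values for m = 2, 3, …, 6 are 47, 53, 61, 71, 83, and each of these is prime.
So no value in the range makes the expression composite.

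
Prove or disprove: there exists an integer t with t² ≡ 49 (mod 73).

Take t = 66. Then 66² = 4356 = 59·73 + 49, so 66² ≡ 49 (mod 73).

t = 66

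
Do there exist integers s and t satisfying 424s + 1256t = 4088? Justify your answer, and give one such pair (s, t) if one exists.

gcd(424, 1256) = 8, and 8 divides 4088, so integer solutions exist.
Dividing through by 8 reduces the equation to 53s + 157t = 511.
Dividing repeatedly: 157 = 2·53 + 51, 53 = 1·51 + 2, 51 = 25·2 + 1, 2 = 2·1 + 0.
Back-substituting, 1 = 51 − 25·2 = 51 − 25·(53 − 1·51) = −25·53 + 26·51 = −25·53 + 26·(157 − 2·53) = 26·157 − 77·53; that is, 53·(-77) + 157·26 = 1.
Multiplying through by 511: s = (-77)·511 = -39347, t = 26·511 = 13286 is a solution.
Shifting by a multiple of (157, −53) keeps it a solution: s = -39347 + 251·157 = 60, t = 13286 − 251·53 = -17.
Check: 424·60 + 1256·(-17) = 25440 − 21352 = 4088. ✓

s = 60, t = -17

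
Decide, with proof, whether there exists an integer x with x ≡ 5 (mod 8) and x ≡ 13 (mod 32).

gcd(8, 32) = 8. A simultaneous solution exists iff 5 ≡ 13 (mod 8); here 5 mod 8 = 5 = 13 mod 8, so it does.
List candidates x ≡ 5 (mod 8): 5, 13. Modulo 32 these are 5, 13; 13 gives 13 as required.
Check: 13 mod 8 = 5, 13 mod 32 = 13. ✓

x = 13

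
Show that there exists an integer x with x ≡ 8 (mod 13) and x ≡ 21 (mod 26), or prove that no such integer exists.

x = 21

Here gcd(13, 26) = 13, and both 8 and 21 leave remainder 8 mod 13, so the system is consistent.
The integers ≡ 8 (mod 13) are 8, 21, …; their remainders mod 26 are 8, 21, so x = 21 is the first that is ≡ 21 (mod 26).
Indeed 21 ≡ 8 (mod 13) and 21 ≡ 21 (mod 26).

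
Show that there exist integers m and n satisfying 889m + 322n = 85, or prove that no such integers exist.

There are no such integers.

Both 889 and 322 are divisible by gcd(889, 322) = 7, hence so is any combination 889m + 322n.
However 85 leaves remainder 1 on division by 7.
Hence no integers m, n satisfy the equation.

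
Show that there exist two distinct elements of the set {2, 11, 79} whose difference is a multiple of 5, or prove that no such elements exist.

No such pair exists.

Two integers differ by a multiple of 5 exactly when they have the same residue mod 5. The residues are 2↦2, 11↦1, 79↦4.
All 3 residues are distinct, so no two elements differ by a multiple of 5.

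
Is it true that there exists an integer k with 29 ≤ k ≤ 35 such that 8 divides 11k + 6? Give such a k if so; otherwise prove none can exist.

k = 30

At k = 29 the value 325 is not a multiple of 8. k = 30 works, since 11·30 + 6 = 336 = 42·8.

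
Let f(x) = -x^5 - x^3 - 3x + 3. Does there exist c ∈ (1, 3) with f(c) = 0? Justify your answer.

No.

f(1) = -2 and f(3) = -276, both negative, so a sign-change argument is unavailable; we show f keeps this sign on the whole interval.
Substitute x = 1 + u, where 0 < u < 2 on the interval. Expanding, f(1 + u) = -u^5 - 5u^4 - 11u^3 - 13u^2 - 11u - 2.
All 6 nonzero coefficients of this polynomial in u are negative; hence for u > 0 the value is a sum of negative terms (the constant -2 among them).
So f is strictly negative on (1, 3); no root exists in the interval.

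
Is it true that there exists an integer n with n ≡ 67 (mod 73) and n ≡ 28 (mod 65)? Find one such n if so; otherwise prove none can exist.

The moduli 73 and 65 are coprime, so by the Chinese Remainder Theorem a unique solution modulo 4745 exists.
Any solution of the first congruence is n = 67 + 73t; substituting into the second, 73t ≡ 28 − 67 ≡ 26 (mod 65).
73 ≡ 8 (mod 65), so this reads 8t ≡ 26 (mod 65). To invert 8 modulo 65: 65 = 8·8 + 1, 8 = 8·1 + 0, and unwinding, 1 = 65 − 8·8. Thus 8⁻¹ ≡ -8 ≡ 57 (mod 65).
Therefore t ≡ 57·26 = 1482 ≡ 52 (mod 65).
Taking t = 52 gives n = 67 + 73·52 = 3863.
Indeed 3863 ≡ 67 (mod 73) and 3863 ≡ 28 (mod 65).

n = 3863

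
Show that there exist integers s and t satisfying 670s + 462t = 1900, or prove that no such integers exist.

Since gcd(670, 462) = 2 and 1900 = 2·950, Bézout's identity guarantees a solution.
Dividing through by 2 reduces the equation to 335s + 231t = 950.
Dividing repeatedly: 335 = 1·231 + 104, 231 = 2·104 + 23, 104 = 4·23 + 12, 23 = 1·12 + 11, 12 = 1·11 + 1, 11 = 11·1 + 0.
Working back up the chain: 1 = 12 − 1·11 = 12 − (23 − 1·12) = −23 + 2·12 = −23 + 2·(104 − 4·23) = 2·104 − 9·23 = 2·104 − 9·(231 − 2·104) = −9·231 + 20·104 = −9·231 + 20·(335 − 1·231) = 20·335 − 29·231. So 335·20 + 231·(-29) = 1.
Times 950: 335·19000 + 231·(-27550) = 950, so (19000, -27550) solves it.
The general solution is s = 19000 + 231k, t = -27550 − 335k; taking k = -82 gives the smaller pair s = 58, t = -80.
Indeed 670·58 + 462·(-80) = 38860 − 36960 = 1900.

s = 58, t = -80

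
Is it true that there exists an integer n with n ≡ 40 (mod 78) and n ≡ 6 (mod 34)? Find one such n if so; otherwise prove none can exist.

n = 40

Here gcd(78, 34) = 2, and both 40 and 6 leave remainder 0 mod 2, so the system is consistent.
In fact n = 40 itself already satisfies 40 mod 34 = 6.
Verify: 40 = 0·78 + 40 and 40 = 1·34 + 6. ✓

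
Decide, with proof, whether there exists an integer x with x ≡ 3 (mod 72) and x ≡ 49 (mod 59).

x = 4179

gcd(72, 59) = 1, so the Chinese Remainder Theorem guarantees exactly one residue class mod 4248 satisfying both.
Write x = 3 + 72t and require 3 + 72t ≡ 49 (mod 59), i.e. 72t ≡ 46 (mod 59).
72 ≡ 13 (mod 59), so this reads 13t ≡ 46 (mod 59). Note 13·50 = 650 ≡ 1 (mod 59) (as 650 − 1 = 11·59), so 13⁻¹ ≡ 50.
Multiplying by 50: t ≡ 50·46 = 2300 ≡ 58 (mod 59).
With t = 58: x = 3 + 72·58 = 4179.
Verify: 4179 = 58·72 + 3 and 4179 = 70·59 + 49. ✓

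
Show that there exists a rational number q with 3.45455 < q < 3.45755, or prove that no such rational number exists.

q = 121/35

Multiplying by 35: 35·3.45455 = 120.90925 and 35·3.45755 = 121.01425, so the integer 121 lies strictly between them.
So q = 121/35 works: it is a ratio of integers, and dividing 35·3.45455 < 121 < 35·3.45755 through by 35 gives 3.45455 < 121/35 < 3.45755.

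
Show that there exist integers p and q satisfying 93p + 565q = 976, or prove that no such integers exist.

Since gcd(93, 565) = 1, every integer is an integer combination of 93 and 565.
Euclidean algorithm: 565 = 6·93 + 7, 93 = 13·7 + 2, 7 = 3·2 + 1, 2 = 2·1 + 0.
Unwinding: 1 = 7 − 3·2 = 7 − 3·(93 − 13·7) = −3·93 + 40·7 = −3·93 + 40·(565 − 6·93) = 40·565 − 243·93, i.e. 93·(-243) + 565·40 = 1.
Multiplying through by 976: p = (-243)·976 = -237168, q = 40·976 = 39040 is a solution.
Adding 420·565 to p and subtracting 420·93 from q gives the tidier solution (132, -20).
Indeed 93·132 + 565·(-20) = 12276 − 11300 = 976.

p = 132, q = -20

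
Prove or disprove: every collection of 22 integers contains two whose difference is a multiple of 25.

Try 22 consecutive integers, 125, 126, …, 146. Their remainders mod 25 are 0, 1, 2, 3, 4, 5, 6, 7, 8, 9, 10, 11, 12, 13, 14, 15, 16, 17, 18, 19, 20, 21 — pairwise different, as any 22 ≤ 25 consecutive integers have distinct residues.
No two share a residue, so no pair has difference divisible by 25; the claim fails for this set.

No, the set {125, 126, 127, 128, 129, 130, 131, 132, 133, 134, 135, 136, 137, 138, 139, 140, 141, 142, 143, 144, 145, 146} is a counterexample.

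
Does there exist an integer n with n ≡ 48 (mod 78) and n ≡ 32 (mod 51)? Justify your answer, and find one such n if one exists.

There is no such integer.

Both moduli are multiples of 3 = gcd(78, 51), so any solution would satisfy n ≡ 48 and n ≡ 32 modulo 3 simultaneously.
These are incompatible: 48 − 32 = 16 is not divisible by 3.
Therefore no such n exists.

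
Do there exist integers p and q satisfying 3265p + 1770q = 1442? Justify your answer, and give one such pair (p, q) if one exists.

No such integers exist.

Any value of 3265p + 1770q is a multiple of gcd(3265, 1770) = 5.
But 1442 = 5·288 + 2, so 5 ∤ 1442.
Therefore 3265p + 1770q = 1442 has no solution in integers.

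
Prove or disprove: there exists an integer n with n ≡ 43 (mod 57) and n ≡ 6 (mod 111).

No, no such integer exists.

Reduce both congruences modulo 3, which divides 57 and 111: they say n ≡ 43 (mod 3) and n ≡ 6 (mod 3).
However 43 ≡ 1 and 6 ≡ 0 (mod 3), and 1 ≠ 0.
So no integer satisfies both congruences.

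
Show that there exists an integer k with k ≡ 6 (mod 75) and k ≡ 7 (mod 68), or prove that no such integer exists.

The moduli 75 and 68 are coprime, so by the Chinese Remainder Theorem a unique solution modulo 5100 exists.
Write k = 6 + 75t and require 6 + 75t ≡ 7 (mod 68), i.e. 75t ≡ 1 (mod 68).
75 ≡ 7 (mod 68), so this reads 7t ≡ 1 (mod 68). Invert 7 mod 68 by the Euclidean algorithm: 68 = 9·7 + 5, 7 = 1·5 + 2, 5 = 2·2 + 1, 2 = 2·1 + 0; back-substituting, 1 = 5 − 2·2 = 5 − 2·(7 − 1·5) = −2·7 + 3·5 = −2·7 + 3·(68 − 9·7) = 3·68 − 29·7. Hence 7·(-29) ≡ 1, so 7⁻¹ ≡ -29 ≡ 39 (mod 68).
Therefore t ≡ 39·1 = 39 (mod 68).
Taking t = 39 gives k = 6 + 75·39 = 2931.
Check: 2931 mod 75 = 6, 2931 mod 68 = 7. ✓

k = 2931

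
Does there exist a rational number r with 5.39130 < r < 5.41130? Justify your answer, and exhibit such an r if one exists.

Scale by 5: the interval becomes (26.95650, 27.05650), which contains the integer 27.
Hence 27/5 is a rational number with 5.39130 < 27/5 < 5.41130.

r = 27/5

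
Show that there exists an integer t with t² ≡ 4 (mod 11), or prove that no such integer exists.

Take t = 2. Then 2² = 4, and since 0 ≤ 4 < 11 this is already reduced: 2² ≡ 4 (mod 11).

t = 2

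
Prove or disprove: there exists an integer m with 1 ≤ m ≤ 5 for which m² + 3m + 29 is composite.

At m = 1: 1² + 3·1 + 29 = 33 = 3·11, which is composite.

m = 1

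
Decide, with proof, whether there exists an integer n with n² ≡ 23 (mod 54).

Work modulo the divisor 3 of 54. If n² ≡ 23 (mod 54) then n² ≡ 2 (mod 3).
Computing n² mod 3 for n = 0, 1, …, 1 (enough, by the symmetry n ↦ 3 − n) gives 0, 1.
So the quadratic residues mod 3 are {0, 1}, and 2 is not among them.
Hence no integer n has n² ≡ 23 (mod 54).

No, no such integer exists.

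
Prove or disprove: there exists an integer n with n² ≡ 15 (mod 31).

There is no such integer.

Apply Euler's criterion with the prime 31: 15 is a quadratic residue iff 15^15 ≡ 1 (mod 31), and a non-residue iff it is ≡ −1.
Repeated squaring mod 31: 15^2 = 225 ≡ 8; 15^4 ≡ 8² = 64 ≡ 2; 15^8 ≡ 2² = 4 ≡ 4.
Since 15 = 8 + 4 + 2 + 1, 15^15 ≡ 4 · 2 · 8 · 15; multiplying out mod 31: 4·2 = 8 ≡ 8, then 8·8 = 64 ≡ 2, then 2·15 = 30 ≡ 30. Thus 15^15 ≡ 30 ≡ −1 (mod 31).
By Euler's criterion 15 is a quadratic non-residue mod 31: no n satisfies n² ≡ 15 (mod 31).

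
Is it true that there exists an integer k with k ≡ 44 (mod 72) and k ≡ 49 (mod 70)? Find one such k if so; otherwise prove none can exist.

No such integer exists.

gcd(72, 70) = 2. If k ≡ 44 (mod 72) and k ≡ 49 (mod 70), then k ≡ 44 (mod 2) and k ≡ 49 (mod 2).
These are incompatible: 44 − 49 = -5 is not divisible by 2.
Therefore no such k exists.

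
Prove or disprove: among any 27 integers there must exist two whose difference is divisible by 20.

True.

Each integer lies in one of the 20 residue classes modulo 20.
Since 27 > 20, two of the 27 integers must share a residue class by the pigeonhole principle; call them a and b.
Equal remainders mean a − b ≡ 0 (mod 20), so 20 divides their difference.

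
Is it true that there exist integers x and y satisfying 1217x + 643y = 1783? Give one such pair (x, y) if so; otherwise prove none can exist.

x = 291, y = -548

1217 and 643 are coprime, so 1217x + 643y ranges over all of ℤ.
Run the Euclidean algorithm on 1217 and 643: 1217 = 1·643 + 574, 643 = 1·574 + 69, 574 = 8·69 + 22, 69 = 3·22 + 3, 22 = 7·3 + 1, 3 = 3·1 + 0.
Working back up the chain: 1 = 22 − 7·3 = 22 − 7·(69 − 3·22) = −7·69 + 22·22 = −7·69 + 22·(574 − 8·69) = 22·574 − 183·69 = 22·574 − 183·(643 − 1·574) = −183·643 + 205·574 = −183·643 + 205·(1217 − 1·643) = 205·1217 − 388·643. So 1217·205 + 643·(-388) = 1.
Multiplying through by 1783: x = 205·1783 = 365515, y = (-388)·1783 = -691804 is a solution.
The general solution is x = 365515 + 643k, y = -691804 − 1217k; taking k = -568 gives the smaller pair x = 291, y = -548.
Check: 1217·291 + 643·(-548) = 354147 − 352364 = 1783. ✓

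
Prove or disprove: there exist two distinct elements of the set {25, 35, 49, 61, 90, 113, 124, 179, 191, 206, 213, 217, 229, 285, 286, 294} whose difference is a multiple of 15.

Reduce each element mod 15: 25↦10, 35↦5, 49↦4, 61↦1, 90↦0, 113↦8, 124↦4, 179↦14, 191↦11, 206↦11, 213↦3, 217↦7, 229↦4, 285↦0, 286↦1, 294↦9. The residue 4 repeats (at 49 and 124), and 124 − 49 = 75 = 5·15.

Yes: 49 and 124.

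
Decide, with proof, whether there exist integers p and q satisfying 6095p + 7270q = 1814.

gcd(6095, 7270) = 5, so every integer of the form 6095p + 7270q is a multiple of 5.
But 1814 is not a multiple of 5 (it leaves remainder 4).
Therefore 6095p + 7270q = 1814 has no solution in integers.

No, no such integers exist.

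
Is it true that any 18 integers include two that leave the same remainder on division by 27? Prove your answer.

No; for instance {2, 3, 4, 5, 6, 7, 8, 9, 10, 11, 12, 13, 14, 15, 16, 17, 18, 19} is a counterexample.

Try 18 consecutive integers, 2, 3, …, 19. Their remainders mod 27 are 2, 3, 4, 5, 6, 7, 8, 9, 10, 11, 12, 13, 14, 15, 16, 17, 18, 19 — pairwise different, as any 18 ≤ 27 consecutive integers have distinct residues.
Hence this collection has no pair with equal remainders mod 27, disproving the claim.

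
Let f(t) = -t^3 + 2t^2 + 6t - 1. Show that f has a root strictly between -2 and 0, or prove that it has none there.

f(-2) = 3 and f(0) = -1, which have opposite signs.
Since f is a polynomial it is continuous on [-2, 0].
By the Intermediate Value Theorem, f takes the value 0 somewhere in the open interval.

Yes, f has a root in the interval.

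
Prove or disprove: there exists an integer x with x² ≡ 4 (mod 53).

Take x = 2. Then 2² = 4, and since 0 ≤ 4 < 53 this is already reduced: 2² ≡ 4 (mod 53).

x = 2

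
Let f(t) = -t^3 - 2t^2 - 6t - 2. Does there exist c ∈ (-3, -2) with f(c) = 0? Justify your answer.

f(-3) = 25 and f(-2) = 10, both positive.
f'(t) = -3t^2 - 4t - 6 has discriminant (-4)² − 4·(-3)·(-6) = -56 < 0, so f' has no real roots and is negative for every real t.
Hence f is strictly decreasing on ℝ, and in particular on [-3, -2]. A strictly monotone function with same-sign endpoint values stays positive on the whole interval, so f has no zero in (-3, -2).

No such root exists.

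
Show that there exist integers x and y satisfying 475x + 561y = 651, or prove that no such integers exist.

x = 12, y = -9

475 and 561 are coprime, so 475x + 561y ranges over all of ℤ.
Euclidean algorithm: 561 = 1·475 + 86, 475 = 5·86 + 45, 86 = 1·45 + 41, 45 = 1·41 + 4, 41 = 10·4 + 1, 4 = 4·1 + 0.
Unwinding: 1 = 41 − 10·4 = 41 − 10·(45 − 1·41) = −10·45 + 11·41 = −10·45 + 11·(86 − 1·45) = 11·86 − 21·45 = 11·86 − 21·(475 − 5·86) = −21·475 + 116·86 = −21·475 + 116·(561 − 1·475) = 116·561 − 137·475, i.e. 475·(-137) + 561·116 = 1.
Multiplying through by 651: x = (-137)·651 = -89187, y = 116·651 = 75516 is a solution.
Adding 159·561 to x and subtracting 159·475 from y gives the tidier solution (12, -9).
Indeed 475·12 + 561·(-9) = 5700 − 5049 = 651.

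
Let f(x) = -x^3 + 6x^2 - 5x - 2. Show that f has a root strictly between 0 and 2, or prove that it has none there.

Yes, f has a root in the interval.

f(0) = -2 and f(2) = 4, which have opposite signs.
f is continuous everywhere (it is a polynomial), in particular on [0, 2].
By the Intermediate Value Theorem, f takes the value 0 somewhere in the open interval.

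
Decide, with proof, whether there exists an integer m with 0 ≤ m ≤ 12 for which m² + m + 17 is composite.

The values for m = 0, 1, …, 12 are 17, 19, 23, 29, 37, 47, 59, 73, 89, 107, 127, 149, 173, and each of these is prime.
So no value in the range makes the expression composite.

No such integer m in that range exists.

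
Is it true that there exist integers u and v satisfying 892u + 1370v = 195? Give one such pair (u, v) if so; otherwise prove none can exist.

No such integers exist.

gcd(892, 1370) = 2, so every integer of the form 892u + 1370v is a multiple of 2.
But 195 is not a multiple of 2 (it leaves remainder 1).
So the equation is unsolvable over ℤ.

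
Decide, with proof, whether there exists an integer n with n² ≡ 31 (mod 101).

Take n = 58. Then 58² = 3364 = 33·101 + 31, so 58² ≡ 31 (mod 101).

n = 58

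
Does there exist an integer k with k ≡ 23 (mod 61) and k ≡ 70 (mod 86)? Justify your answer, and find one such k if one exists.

k = 328

Since 61 and 86 share no common factor, CRT says the pair of congruences has a solution (unique mod 5246).
Write k = 23 + 61t and require 23 + 61t ≡ 70 (mod 86), i.e. 61t ≡ 47 (mod 86).
Invert 61 mod 86 by the Euclidean algorithm: 86 = 1·61 + 25, 61 = 2·25 + 11, 25 = 2·11 + 3, 11 = 3·3 + 2, 3 = 1·2 + 1, 2 = 2·1 + 0; back-substituting, 1 = 3 − 1·2 = 3 − (11 − 3·3) = −11 + 4·3 = −11 + 4·(25 − 2·11) = 4·25 − 9·11 = 4·25 − 9·(61 − 2·25) = −9·61 + 22·25 = −9·61 + 22·(86 − 1·61) = 22·86 − 31·61. Hence 61·(-31) ≡ 1, so 61⁻¹ ≡ -31 ≡ 55 (mod 86).
Multiplying by 55: t ≡ 55·47 = 2585 ≡ 5 (mod 86).
With t = 5: k = 23 + 61·5 = 328.
Indeed 328 ≡ 23 (mod 61) and 328 ≡ 70 (mod 86).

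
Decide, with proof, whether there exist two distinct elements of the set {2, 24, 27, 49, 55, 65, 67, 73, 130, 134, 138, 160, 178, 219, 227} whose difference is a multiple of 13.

Both 2 and 67 leave remainder 2 on division by 13; their difference 65 = 5·13 is a multiple of 13.

Yes: 2 and 67.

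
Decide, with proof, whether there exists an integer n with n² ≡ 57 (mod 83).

No such integer exists.

83 is prime, so by Euler's criterion 57 is a square mod 83 iff 57^((83−1)/2) = 57^41 ≡ 1 (mod 83).
Repeated squaring mod 83: 57^2 = 3249 ≡ 12; 57^4 ≡ 12² = 144 ≡ 61; 57^8 ≡ 61² = 3721 ≡ 69; 57^16 ≡ 69² = 4761 ≡ 30; 57^32 ≡ 30² = 900 ≡ 70.
Since 41 = 32 + 8 + 1, 57^41 ≡ 70 · 69 · 57; multiplying out mod 83: 70·69 = 4830 ≡ 16, then 16·57 = 912 ≡ 82. Thus 57^41 ≡ 82 ≡ −1 (mod 83).
By Euler's criterion 57 is a quadratic non-residue mod 83: no n satisfies n² ≡ 57 (mod 83).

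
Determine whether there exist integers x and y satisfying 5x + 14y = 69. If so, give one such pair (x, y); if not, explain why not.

x = 11, y = 1

5 and 14 are coprime, so 5x + 14y ranges over all of ℤ.
Dividing repeatedly: 14 = 2·5 + 4, 5 = 1·4 + 1, 4 = 4·1 + 0.
Unwinding: 1 = 5 − 1·4 = 5 − (14 − 2·5) = −14 + 3·5, i.e. 5·3 + 14·(-1) = 1.
Times 69: 5·207 + 14·(-69) = 69, so (207, -69) solves it.
Shifting by a multiple of (14, −5) keeps it a solution: x = 207 − 14·14 = 11, y = -69 + 14·5 = 1.
Indeed 5·11 + 14·1 = 55 + 14 = 69.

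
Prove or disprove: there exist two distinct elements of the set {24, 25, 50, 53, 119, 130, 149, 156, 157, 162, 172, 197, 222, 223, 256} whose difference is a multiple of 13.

Reduce each element mod 13: 24↦11, 25↦12, 50↦11, 53↦1, 119↦2, 130↦0, 149↦6, 156↦0, 157↦1, 162↦6, 172↦3, 197↦2, 222↦1, 223↦2, 256↦9. The residue 11 repeats (at 24 and 50), and 50 − 24 = 26 = 2·13.

24 and 50 are such a pair.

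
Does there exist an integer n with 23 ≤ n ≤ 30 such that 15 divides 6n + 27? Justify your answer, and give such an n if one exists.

At n = 23 we get 6·23 + 27 = 165, and 165 = 15·11.

n = 23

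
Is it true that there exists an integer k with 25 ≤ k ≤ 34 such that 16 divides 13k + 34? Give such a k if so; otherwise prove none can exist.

There is no such integer k in that range.

The values of 13k + 34 for k = 25, 26, …, 34 are 359, 372, 385, 398, 411, 424, 437, 450, 463, 476; reduced mod 16 these are 7, 4, 1, 14, 11, 8, 5, 2, 15, 12.
None is 0, so 16 never divides 13k + 34 on this range.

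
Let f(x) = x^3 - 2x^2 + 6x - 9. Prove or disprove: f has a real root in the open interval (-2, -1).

f(-2) = -37 and f(-1) = -18, both negative.
The derivative f'(x) = 3x^2 - 4x + 6 is a quadratic with discriminant (-4)² − 4·3·6 = -56 < 0; it never vanishes, so it is always positive (sign of the leading coefficient).
Hence f is strictly increasing on ℝ, and in particular on [-2, -1]. A strictly monotone function with same-sign endpoint values stays negative on the whole interval, so f has no zero in (-2, -1).

No such root exists.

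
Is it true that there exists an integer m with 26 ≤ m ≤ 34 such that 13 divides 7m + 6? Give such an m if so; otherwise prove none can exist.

m = 27

At m = 26 the value 188 is not a multiple of 13. At m = 27 we get 7·27 + 6 = 195, and 195 = 13·15.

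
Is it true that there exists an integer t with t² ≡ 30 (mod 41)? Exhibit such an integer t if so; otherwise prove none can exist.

No, no such integer exists.

Apply Euler's criterion with the prime 41: 30 is a quadratic residue iff 30^20 ≡ 1 (mod 41), and a non-residue iff it is ≡ −1.
Squaring successively (mod 41): 30^2 = 900 ≡ 39; 30^4 ≡ 39² = 1521 ≡ 4; 30^8 ≡ 4² = 16 ≡ 16; 30^16 ≡ 16² = 256 ≡ 10.
Since 20 = 16 + 4, 30^20 ≡ 10 · 4; multiplying out mod 41: 10·4 = 40 ≡ 40. Thus 30^20 ≡ 40 ≡ −1 (mod 41).
By Euler's criterion 30 is a quadratic non-residue mod 41: no t satisfies t² ≡ 30 (mod 41).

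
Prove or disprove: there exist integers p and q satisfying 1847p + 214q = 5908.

p = 104, q = -870

Since gcd(1847, 214) = 1, every integer is an integer combination of 1847 and 214.
Run the Euclidean algorithm on 1847 and 214: 1847 = 8·214 + 135, 214 = 1·135 + 79, 135 = 1·79 + 56, 79 = 1·56 + 23, 56 = 2·23 + 10, 23 = 2·10 + 3, 10 = 3·3 + 1, 3 = 3·1 + 0.
Working back up the chain: 1 = 10 − 3·3 = 10 − 3·(23 − 2·10) = −3·23 + 7·10 = −3·23 + 7·(56 − 2·23) = 7·56 − 17·23 = 7·56 − 17·(79 − 1·56) = −17·79 + 24·56 = −17·79 + 24·(135 − 1·79) = 24·135 − 41·79 = 24·135 − 41·(214 − 1·135) = −41·214 + 65·135 = −41·214 + 65·(1847 − 8·214) = 65·1847 − 561·214. So 1847·65 + 214·(-561) = 1.
Scaling by 5908 gives the particular solution (p, q) = (384020, -3314388).
The general solution is p = 384020 + 214k, q = -3314388 − 1847k; taking k = -1794 gives the smaller pair p = 104, q = -870.
Check: 1847·104 + 214·(-870) = 192088 − 186180 = 5908. ✓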